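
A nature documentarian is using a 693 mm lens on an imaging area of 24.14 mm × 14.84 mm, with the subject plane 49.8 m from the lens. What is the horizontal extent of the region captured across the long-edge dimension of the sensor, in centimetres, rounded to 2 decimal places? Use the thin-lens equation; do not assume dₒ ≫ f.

171.06 cm

dₒ: 49.8 m = 49800 mm.
Similar triangles through the lens centre give W/dₒ = w/dᵢ; with 1/f = 1/dₒ + 1/dᵢ this gives W = w·(dₒ − f)/f.
W = 24.14 mm × (49800 − 693) / 693 = 24.14 × 70.8615 ≈ 1710.596 mm = 171.06 cm.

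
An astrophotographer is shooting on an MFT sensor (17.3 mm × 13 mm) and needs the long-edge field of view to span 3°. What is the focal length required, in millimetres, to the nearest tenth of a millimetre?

330.3 mm

From α = 2·arctan(w/2f) we get f = w / (2·tan(α/2)).
With w = 17.3 mm and α/2 = 1.5°, tan(α/2) ≈ 0.02619, so f ≈ 17.3 / 0.05237 ≈ 330.3302 mm.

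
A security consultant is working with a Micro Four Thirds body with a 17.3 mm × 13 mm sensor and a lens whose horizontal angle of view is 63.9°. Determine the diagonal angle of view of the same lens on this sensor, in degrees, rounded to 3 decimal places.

75.916°

From the horizontal AOV: f = 17.3 / (2·tan(31.95°)) = 17.3 / 1.24731 ≈ 13.8698 mm.
Sensor diagonal = √(17.3² + 13²) = √468.2900 ≈ 21.6400 mm.
Diagonal AOV = 2·arctan(21.6400 / (2 × 13.8698)) = 2·arctan(0.78011) ≈ 75.9164°.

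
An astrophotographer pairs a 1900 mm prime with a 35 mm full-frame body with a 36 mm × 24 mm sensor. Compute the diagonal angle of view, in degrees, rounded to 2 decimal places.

1.30°

Sensor diagonal = √(36² + 24²) = √1872.0000 ≈ 43.2666 mm.
Angle of view α = 2·arctan(d/2f) with d = 43.2666 mm and f = 1900 mm.
d/2f = 0.01139; arctan(0.01139) ≈ 0.6523°, so α ≈ 1.3047°.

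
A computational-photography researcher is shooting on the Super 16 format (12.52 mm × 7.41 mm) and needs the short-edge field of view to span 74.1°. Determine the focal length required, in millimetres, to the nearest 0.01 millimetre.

From α = 2·arctan(h/2f) we get f = h / (2·tan(α/2)).
With h = 7.41 mm and α/2 = 37.05°, tan(α/2) ≈ 0.75492, so f ≈ 7.41 / 1.50985 ≈ 4.9078 mm.

4.91 mm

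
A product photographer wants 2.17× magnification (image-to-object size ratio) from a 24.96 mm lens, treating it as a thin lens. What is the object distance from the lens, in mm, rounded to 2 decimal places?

36.46 mm

With m = dᵢ/dₒ and 1/f = 1/dₒ + 1/dᵢ, substituting dᵢ = m·dₒ gives 1/f = (1 + 1/m)/dₒ, hence dₒ = f·(1 + 1/m).
dₒ = 24.96 × (1 + 1/2.17) = 24.96 × 1.46083 ≈ 36.462 mm.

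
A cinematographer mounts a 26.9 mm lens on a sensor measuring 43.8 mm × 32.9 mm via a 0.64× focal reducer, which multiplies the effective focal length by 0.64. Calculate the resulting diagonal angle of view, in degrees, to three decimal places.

115.697°

Effective focal length f = 26.9 × 0.64 = 17.216 mm.
Sensor diagonal = √(43.8² + 32.9²) = √3000.8500 ≈ 54.7800 mm.
α = 2·arctan(54.780 / (2 × 17.216)) = 2·arctan(1.59096) ≈ 115.6971°.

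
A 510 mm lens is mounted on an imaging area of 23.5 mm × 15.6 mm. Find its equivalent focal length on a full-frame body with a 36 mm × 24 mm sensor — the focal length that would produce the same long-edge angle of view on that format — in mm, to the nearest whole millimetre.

Equal angle of view means equal width/f ratio, so f₂ = f₁ · (width₂/width₁) = 510 × 36/23.5.
f₂ = 510 × 1.53191 ≈ 781.277 mm.

781 mm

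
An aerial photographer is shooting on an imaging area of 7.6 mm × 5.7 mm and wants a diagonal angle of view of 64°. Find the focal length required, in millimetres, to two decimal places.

7.60 mm

Sensor diagonal = √(7.6² + 5.7²) = √90.2500 ≈ 9.5000 mm.
From α = 2·arctan(d/2f) we get f = d / (2·tan(α/2)).
With d = 9.5000 mm and α/2 = 32°, tan(α/2) ≈ 0.62487, so f ≈ 9.5000 / 1.24974 ≈ 7.6016 mm.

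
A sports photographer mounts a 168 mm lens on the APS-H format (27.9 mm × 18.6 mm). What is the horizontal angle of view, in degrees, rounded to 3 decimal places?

9.493°

Angle of view α = 2·arctan(w/2f) with w = 27.9 mm and f = 168 mm.
w/2f = 0.08304; arctan(0.08304) ≈ 4.7467°, so α ≈ 9.4934°.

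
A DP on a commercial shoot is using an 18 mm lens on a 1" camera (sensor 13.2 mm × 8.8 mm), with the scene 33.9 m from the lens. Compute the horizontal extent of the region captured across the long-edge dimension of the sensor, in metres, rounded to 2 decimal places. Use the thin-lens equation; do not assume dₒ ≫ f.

24.85 m

dₒ: 33.9 m = 33900 mm.
Similar triangles through the lens centre give W/dₒ = w/dᵢ; with 1/f = 1/dₒ + 1/dᵢ this gives W = w·(dₒ − f)/f.
W = 13.2 mm × (33900 − 18) / 18 = 13.2 × 1882.3333 ≈ 24846.800 mm = 24.8468 m.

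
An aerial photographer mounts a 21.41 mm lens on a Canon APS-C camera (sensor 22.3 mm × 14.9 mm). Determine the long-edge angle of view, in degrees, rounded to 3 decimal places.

Angle of view α = 2·arctan(w/2f) with w = 22.3 mm and f = 21.41 mm.
w/2f = 0.52078; arctan(0.52078) ≈ 27.5098°, so α ≈ 55.0196°.

55.020°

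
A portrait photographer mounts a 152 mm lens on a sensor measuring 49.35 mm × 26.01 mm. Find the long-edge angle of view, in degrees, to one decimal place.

18.4°

Angle of view α = 2·arctan(w/2f) with w = 49.35 mm and f = 152 mm.
w/2f = 0.16234; arctan(0.16234) ≈ 9.2207°, so α ≈ 18.4414°.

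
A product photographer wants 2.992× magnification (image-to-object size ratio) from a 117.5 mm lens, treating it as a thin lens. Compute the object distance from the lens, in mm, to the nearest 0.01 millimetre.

156.77 mm

With m = dᵢ/dₒ and 1/f = 1/dₒ + 1/dᵢ, substituting dᵢ = m·dₒ gives 1/f = (1 + 1/m)/dₒ, hence dₒ = f·(1 + 1/m).
dₒ = 117.5 × (1 + 1/2.992) = 117.5 × 1.33422 ≈ 156.771 mm.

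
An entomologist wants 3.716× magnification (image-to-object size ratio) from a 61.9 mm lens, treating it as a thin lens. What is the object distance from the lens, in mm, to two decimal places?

With m = dᵢ/dₒ and 1/f = 1/dₒ + 1/dᵢ, substituting dᵢ = m·dₒ gives 1/f = (1 + 1/m)/dₒ, hence dₒ = f·(1 + 1/m).
dₒ = 61.9 × (1 + 1/3.716) = 61.9 × 1.26911 ≈ 78.558 mm.

78.56 mm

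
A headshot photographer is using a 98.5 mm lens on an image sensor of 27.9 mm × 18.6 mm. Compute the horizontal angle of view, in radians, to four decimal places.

Angle of view α = 2·arctan(w/2f) with w = 27.9 mm and f = 98.5 mm.
w/2f = 0.14162; arctan(0.14162) ≈ 0.1407 rad, so α ≈ 0.2814 rad.

0.2814 rad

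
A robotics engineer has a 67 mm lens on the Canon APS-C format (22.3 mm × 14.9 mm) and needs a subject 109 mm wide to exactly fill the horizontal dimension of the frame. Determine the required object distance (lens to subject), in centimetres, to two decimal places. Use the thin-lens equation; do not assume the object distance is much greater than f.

39.45 cm

Magnification m = w/W = dᵢ/dₒ; combined with 1/f = 1/dₒ + 1/dᵢ this gives dₒ = f·(1 + W/w).
dₒ = 67 mm × (1 + 109/22.3) = 67 × 5.8879 ≈ 394.489 mm = 39.4489 cm.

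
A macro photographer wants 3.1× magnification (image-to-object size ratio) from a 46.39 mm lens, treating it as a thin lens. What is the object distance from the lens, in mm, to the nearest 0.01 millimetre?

61.35 mm

With m = dᵢ/dₒ and 1/f = 1/dₒ + 1/dᵢ, substituting dᵢ = m·dₒ gives 1/f = (1 + 1/m)/dₒ, hence dₒ = f·(1 + 1/m).
dₒ = 46.39 × (1 + 1/3.1) = 46.39 × 1.32258 ≈ 61.355 mm.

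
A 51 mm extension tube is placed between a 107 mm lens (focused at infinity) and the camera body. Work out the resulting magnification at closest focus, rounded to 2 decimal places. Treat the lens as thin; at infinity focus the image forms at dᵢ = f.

0.48×

The tube moves the image plane from f to f + e, so dᵢ = 107 + 51 = 158 mm. Focus is achieved when 1/f = 1/dₒ + 1/dᵢ, giving dₒ = 1/(1/f − 1/(f+e)).
Magnification m = dᵢ/dₒ = (f+e)·(1/f − 1/(f+e)) = e/f = 51/107 ≈ 0.4766.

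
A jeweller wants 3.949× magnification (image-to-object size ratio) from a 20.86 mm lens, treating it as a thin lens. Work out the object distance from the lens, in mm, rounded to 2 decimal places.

With m = dᵢ/dₒ and 1/f = 1/dₒ + 1/dᵢ, substituting dᵢ = m·dₒ gives 1/f = (1 + 1/m)/dₒ, hence dₒ = f·(1 + 1/m).
dₒ = 20.86 × (1 + 1/3.949) = 20.86 × 1.25323 ≈ 26.142 mm.

26.14 mm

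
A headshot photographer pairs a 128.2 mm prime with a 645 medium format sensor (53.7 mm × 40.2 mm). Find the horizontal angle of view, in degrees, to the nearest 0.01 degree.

Angle of view α = 2·arctan(w/2f) with w = 53.7 mm and f = 128.2 mm.
w/2f = 0.20944; arctan(0.20944) ≈ 11.8290°, so α ≈ 23.6579°.

23.66°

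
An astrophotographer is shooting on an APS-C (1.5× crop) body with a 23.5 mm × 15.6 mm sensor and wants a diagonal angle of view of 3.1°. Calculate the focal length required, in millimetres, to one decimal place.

521.2 mm

Sensor diagonal = √(23.5² + 15.6²) = √795.6100 ≈ 28.2066 mm.
From α = 2·arctan(d/2f) we get f = d / (2·tan(α/2)).
With d = 28.2066 mm and α/2 = 1.55°, tan(α/2) ≈ 0.02706, so f ≈ 28.2066 / 0.05412 ≈ 521.2008 mm.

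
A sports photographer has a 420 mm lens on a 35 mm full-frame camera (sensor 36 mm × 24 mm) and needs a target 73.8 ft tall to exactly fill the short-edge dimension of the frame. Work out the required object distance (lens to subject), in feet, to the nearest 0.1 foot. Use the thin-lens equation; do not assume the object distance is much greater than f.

1292.9 ft

W: 73.8 ft × 304.8 mm/ft = 22494.24 mm.
Magnification m = h/W = dᵢ/dₒ; combined with 1/f = 1/dₒ + 1/dᵢ this gives dₒ = f·(1 + W/h).
dₒ = 420 mm × (1 + 22494.2/24) = 420 × 938.2600 ≈ 394069.187 mm = 394069.187/304.8 ft = 1292.88 ft.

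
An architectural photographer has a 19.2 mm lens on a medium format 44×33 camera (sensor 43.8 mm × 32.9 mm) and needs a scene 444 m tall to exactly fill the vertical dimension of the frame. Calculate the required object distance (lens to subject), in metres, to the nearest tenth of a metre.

259.1 m

W: 444 m = 444000 mm.
Magnification m = h/W = dᵢ/dₒ; combined with 1/f = 1/dₒ + 1/dᵢ this gives dₒ = f·(1 + W/h).
dₒ = 19.2 mm × (1 + 444000/32.9) = 19.2 × 13496.4407 ≈ 259131.662 mm = 259.132 m.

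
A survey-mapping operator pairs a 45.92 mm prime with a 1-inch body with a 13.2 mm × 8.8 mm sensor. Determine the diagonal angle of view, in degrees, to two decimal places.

Sensor diagonal = √(13.2² + 8.8²) = √251.6800 ≈ 15.8644 mm.
Angle of view α = 2·arctan(d/2f) with d = 15.8644 mm and f = 45.92 mm.
d/2f = 0.17274; arctan(0.17274) ≈ 9.8005°, so α ≈ 19.6011°.

19.60°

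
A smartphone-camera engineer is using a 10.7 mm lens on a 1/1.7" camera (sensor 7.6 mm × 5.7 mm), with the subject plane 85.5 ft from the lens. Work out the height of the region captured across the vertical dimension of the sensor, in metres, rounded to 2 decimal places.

13.88 m

dₒ: 85.5 ft × 304.8 mm/ft = 26060.40 mm.
Similar triangles through the lens centre give W/dₒ = h/dᵢ; with 1/f = 1/dₒ + 1/dᵢ this gives W = h·(dₒ − f)/f.
W = 5.7 mm × (26060.4 − 10.7) / 10.7 = 5.7 × 2434.5513 ≈ 13876.943 mm = 13.8769 m.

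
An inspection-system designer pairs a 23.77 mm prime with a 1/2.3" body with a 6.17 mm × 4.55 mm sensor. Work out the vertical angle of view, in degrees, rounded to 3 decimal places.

Angle of view α = 2·arctan(h/2f) with h = 4.55 mm and f = 23.77 mm.
h/2f = 0.09571; arctan(0.09571) ≈ 5.4671°, so α ≈ 10.9341°.

10.934°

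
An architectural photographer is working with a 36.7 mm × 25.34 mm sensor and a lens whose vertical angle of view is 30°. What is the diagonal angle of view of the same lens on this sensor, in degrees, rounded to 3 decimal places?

50.496°

From the vertical AOV: f = 25.34 / (2·tan(15°)) = 25.34 / 0.53590 ≈ 47.2851 mm.
Sensor diagonal = √(36.7² + 25.34²) = √1989.0056 ≈ 44.5983 mm.
Diagonal AOV = 2·arctan(44.5983 / (2 × 47.2851)) = 2·arctan(0.47159) ≈ 50.4961°.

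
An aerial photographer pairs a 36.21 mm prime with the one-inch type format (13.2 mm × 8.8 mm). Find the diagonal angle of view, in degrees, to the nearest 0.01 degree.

Sensor diagonal = √(13.2² + 8.8²) = √251.6800 ≈ 15.8644 mm.
Angle of view α = 2·arctan(d/2f) with d = 15.8644 mm and f = 36.21 mm.
d/2f = 0.21906; arctan(0.21906) ≈ 12.3561°, so α ≈ 24.7122°.

24.71°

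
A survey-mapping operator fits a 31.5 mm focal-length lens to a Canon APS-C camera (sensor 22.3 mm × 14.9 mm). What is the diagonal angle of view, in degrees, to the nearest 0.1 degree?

Sensor diagonal = √(22.3² + 14.9²) = √719.3000 ≈ 26.8198 mm.
Angle of view α = 2·arctan(d/2f) with d = 26.8198 mm and f = 31.5 mm.
d/2f = 0.42571; arctan(0.42571) ≈ 23.0600°, so α ≈ 46.1199°.

46.1°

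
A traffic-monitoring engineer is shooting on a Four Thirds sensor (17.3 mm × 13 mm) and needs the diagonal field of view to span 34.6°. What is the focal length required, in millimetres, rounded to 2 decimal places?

34.74 mm

Sensor diagonal = √(17.3² + 13²) = √468.2900 ≈ 21.6400 mm.
From α = 2·arctan(d/2f) we get f = d / (2·tan(α/2)).
With d = 21.6400 mm and α/2 = 17.3°, tan(α/2) ≈ 0.31147, so f ≈ 21.6400 / 0.62293 ≈ 34.7390 mm.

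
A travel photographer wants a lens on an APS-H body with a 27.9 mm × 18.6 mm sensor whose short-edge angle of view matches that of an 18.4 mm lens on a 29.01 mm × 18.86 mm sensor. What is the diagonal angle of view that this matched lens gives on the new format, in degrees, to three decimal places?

Equal short-edge AOV ⇒ f₂ = f₁ · 18.6/18.86 = 18.4 × 0.98621 ≈ 18.1463 mm.
Sensor diagonal = √(27.9² + 18.6²) = √1124.3700 ≈ 33.5316 mm.
Diagonal AOV on the new format = 2·arctan(33.5316 / (2 × 18.1463)) = 2·arctan(0.92392) ≈ 85.4711°.

85.471°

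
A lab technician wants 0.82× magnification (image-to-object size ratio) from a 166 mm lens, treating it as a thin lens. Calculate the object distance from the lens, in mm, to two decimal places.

With m = dᵢ/dₒ and 1/f = 1/dₒ + 1/dᵢ, substituting dᵢ = m·dₒ gives 1/f = (1 + 1/m)/dₒ, hence dₒ = f·(1 + 1/m).
dₒ = 166 × (1 + 1/0.82) = 166 × 2.21951 ≈ 368.439 mm.

368.44 mm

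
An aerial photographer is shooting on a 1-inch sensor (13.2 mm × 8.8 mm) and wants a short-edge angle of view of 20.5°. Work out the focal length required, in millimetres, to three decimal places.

From α = 2·arctan(h/2f) we get f = h / (2·tan(α/2)).
With h = 8.8 mm and α/2 = 10.25°, tan(α/2) ≈ 0.18083, so f ≈ 8.8 / 0.36166 ≈ 24.3323 mm.

24.332 mm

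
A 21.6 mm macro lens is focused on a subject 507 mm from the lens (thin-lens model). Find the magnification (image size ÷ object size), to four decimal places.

0.0445×

Thin lens: 1/f = 1/dₒ + 1/dᵢ → 1/dᵢ = 1/21.6 − 1/507 = 0.0443239 mm⁻¹, so dᵢ ≈ 22.5612 mm.
Magnification m = dᵢ/dₒ = 22.5612/507 ≈ 0.04450.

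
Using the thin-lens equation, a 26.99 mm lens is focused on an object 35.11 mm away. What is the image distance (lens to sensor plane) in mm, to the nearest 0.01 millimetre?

116.70 mm

1/dᵢ = 1/f − 1/dₒ = 1/26.99 − 1/35.11 = 0.0085688 mm⁻¹.
dᵢ = 1/0.0085688 ≈ 116.7018 mm.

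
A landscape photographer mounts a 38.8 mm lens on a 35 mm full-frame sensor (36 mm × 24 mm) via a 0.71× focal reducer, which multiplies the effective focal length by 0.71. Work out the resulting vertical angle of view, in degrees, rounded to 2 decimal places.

47.08°

Effective focal length f = 38.8 × 0.71 = 27.548 mm.
α = 2·arctan(24 / (2 × 27.548)) = 2·arctan(0.43560) ≈ 47.0762°.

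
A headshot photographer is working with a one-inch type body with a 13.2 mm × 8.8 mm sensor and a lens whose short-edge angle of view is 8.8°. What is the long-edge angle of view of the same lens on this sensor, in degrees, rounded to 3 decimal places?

13.168°

From the short-edge AOV: f = 8.8 / (2·tan(4.4°)) = 8.8 / 0.15389 ≈ 57.1831 mm.
Long-edge AOV = 2·arctan(13.2 / (2 × 57.1831)) = 2·arctan(0.11542) ≈ 13.1677°.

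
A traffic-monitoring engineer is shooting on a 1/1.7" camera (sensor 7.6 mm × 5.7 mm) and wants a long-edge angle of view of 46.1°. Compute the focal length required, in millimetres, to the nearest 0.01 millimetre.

From α = 2·arctan(w/2f) we get f = w / (2·tan(α/2)).
With w = 7.6 mm and α/2 = 23.05°, tan(α/2) ≈ 0.42551, so f ≈ 7.6 / 0.85101 ≈ 8.9306 mm.

8.93 mm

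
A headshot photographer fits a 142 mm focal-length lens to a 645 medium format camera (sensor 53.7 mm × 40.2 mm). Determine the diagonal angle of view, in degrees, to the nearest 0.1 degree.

26.6°

Sensor diagonal = √(53.7² + 40.2²) = √4499.7300 ≈ 67.0800 mm.
Angle of view α = 2·arctan(d/2f) with d = 67.0800 mm and f = 142 mm.
d/2f = 0.23620; arctan(0.23620) ≈ 13.2895°, so α ≈ 26.5791°.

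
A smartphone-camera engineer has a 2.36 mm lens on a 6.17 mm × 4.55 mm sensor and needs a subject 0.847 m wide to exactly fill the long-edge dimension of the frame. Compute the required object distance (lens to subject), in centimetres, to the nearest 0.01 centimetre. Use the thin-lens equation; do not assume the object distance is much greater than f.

32.63 cm

W: 0.847 m = 847 mm.
Magnification m = w/W = dᵢ/dₒ; combined with 1/f = 1/dₒ + 1/dᵢ this gives dₒ = f·(1 + W/w).
dₒ = 2.36 mm × (1 + 847/6.17) = 2.36 × 138.2771 ≈ 326.334 mm = 32.6334 cm.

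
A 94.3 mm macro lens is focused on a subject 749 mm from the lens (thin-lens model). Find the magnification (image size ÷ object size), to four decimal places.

Thin lens: 1/f = 1/dₒ + 1/dᵢ → 1/dᵢ = 1/94.3 − 1/749 = 0.0092693 mm⁻¹, so dᵢ ≈ 107.8825 mm.
Magnification m = dᵢ/dₒ = 107.8825/749 ≈ 0.14404.

0.1440×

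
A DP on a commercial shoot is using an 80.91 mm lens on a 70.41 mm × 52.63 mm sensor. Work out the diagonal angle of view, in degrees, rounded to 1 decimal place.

57.0°

Sensor diagonal = √(70.41² + 52.63²) = √7727.4850 ≈ 87.9061 mm.
Angle of view α = 2·arctan(d/2f) with d = 87.9061 mm and f = 80.91 mm.
d/2f = 0.54323; arctan(0.54323) ≈ 28.5123°, so α ≈ 57.0246°.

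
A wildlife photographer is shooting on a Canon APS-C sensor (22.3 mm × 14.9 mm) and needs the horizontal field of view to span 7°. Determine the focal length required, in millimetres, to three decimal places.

From α = 2·arctan(w/2f) we get f = w / (2·tan(α/2)).
With w = 22.3 mm and α/2 = 3.5°, tan(α/2) ≈ 0.06116, so f ≈ 22.3 / 0.12233 ≈ 182.3009 mm.

182.301 mm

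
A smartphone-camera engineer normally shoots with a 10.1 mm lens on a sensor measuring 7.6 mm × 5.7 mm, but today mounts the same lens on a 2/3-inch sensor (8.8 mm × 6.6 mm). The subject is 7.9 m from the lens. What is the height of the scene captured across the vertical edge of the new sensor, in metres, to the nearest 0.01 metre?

The focal length stays 10.1 mm; the relevant sensor dimension is now h = 6.6 mm. Object distance dₒ = 7.9 m = 7900 mm.
Thin-lens field height W = h·(dₒ − f)/f = 6.6 × (7900 − 10.1)/10.1 ≈ 5155.776 mm = 5.15578 m.

5.16 m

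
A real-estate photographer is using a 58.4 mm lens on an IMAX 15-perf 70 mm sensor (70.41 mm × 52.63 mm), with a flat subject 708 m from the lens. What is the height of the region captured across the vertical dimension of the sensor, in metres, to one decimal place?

dₒ: 708 m = 708000 mm.
Similar triangles through the lens centre give W/dₒ = h/dᵢ; with 1/f = 1/dₒ + 1/dᵢ this gives W = h·(dₒ − f)/f.
W = 52.63 mm × (708000 − 58.4) / 58.4 = 52.63 × 12122.2877 ≈ 637996.000 mm = 637.996 m.

638.0 m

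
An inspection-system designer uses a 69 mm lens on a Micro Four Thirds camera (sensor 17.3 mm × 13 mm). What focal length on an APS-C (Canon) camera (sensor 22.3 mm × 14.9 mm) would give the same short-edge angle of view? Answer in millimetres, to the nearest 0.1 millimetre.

79.1 mm

Equal angle of view means equal height/f ratio, so f₂ = f₁ · (height₂/height₁) = 69 × 14.9/13.
f₂ = 69 × 1.14615 ≈ 79.085 mm.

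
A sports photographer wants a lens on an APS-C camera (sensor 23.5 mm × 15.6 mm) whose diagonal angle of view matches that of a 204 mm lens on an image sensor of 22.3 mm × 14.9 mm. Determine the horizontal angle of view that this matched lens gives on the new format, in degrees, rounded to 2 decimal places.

Sensor diagonal = √(22.3² + 14.9²) = √719.3000 ≈ 26.8198 mm.
Sensor diagonal = √(23.5² + 15.6²) = √795.6100 ≈ 28.2066 mm.
Equal diagonal AOV ⇒ f₂ = f₁ · 28.2066/26.8198 = 204 × 1.05171 ≈ 214.5484 mm.
Horizontal AOV on the new format = 2·arctan(23.5 / (2 × 214.5484)) = 2·arctan(0.05477) ≈ 6.2695°.

6.27°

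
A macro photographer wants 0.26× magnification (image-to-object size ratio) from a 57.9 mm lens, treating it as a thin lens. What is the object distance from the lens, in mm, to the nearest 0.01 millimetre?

With m = dᵢ/dₒ and 1/f = 1/dₒ + 1/dᵢ, substituting dᵢ = m·dₒ gives 1/f = (1 + 1/m)/dₒ, hence dₒ = f·(1 + 1/m).
dₒ = 57.9 × (1 + 1/0.26) = 57.9 × 4.84615 ≈ 280.592 mm.

280.59 mm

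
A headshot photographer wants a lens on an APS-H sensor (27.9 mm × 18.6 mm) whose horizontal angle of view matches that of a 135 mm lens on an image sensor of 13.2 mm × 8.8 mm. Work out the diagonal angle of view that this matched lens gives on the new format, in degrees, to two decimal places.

Equal horizontal AOV ⇒ f₂ = f₁ · 27.9/13.2 = 135 × 2.11364 ≈ 285.3409 mm.
Sensor diagonal = √(27.9² + 18.6²) = √1124.3700 ≈ 33.5316 mm.
Diagonal AOV on the new format = 2·arctan(33.5316 / (2 × 285.3409)) = 2·arctan(0.05876) ≈ 6.7253°.

6.73°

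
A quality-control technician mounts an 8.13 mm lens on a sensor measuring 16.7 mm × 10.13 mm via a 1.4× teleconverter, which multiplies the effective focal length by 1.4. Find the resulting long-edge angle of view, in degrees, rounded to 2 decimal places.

Effective focal length f = 8.13 × 1.4 = 11.382 mm.
α = 2·arctan(16.7 / (2 × 11.382)) = 2·arctan(0.73361) ≈ 72.5286°.

72.53°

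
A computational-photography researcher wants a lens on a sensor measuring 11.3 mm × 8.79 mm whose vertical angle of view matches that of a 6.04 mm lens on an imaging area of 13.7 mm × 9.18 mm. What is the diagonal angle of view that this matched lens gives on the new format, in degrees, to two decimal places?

Equal vertical AOV ⇒ f₂ = f₁ · 8.79/9.18 = 6.04 × 0.95752 ≈ 5.7834 mm.
Sensor diagonal = √(11.3² + 8.79²) = √204.9541 ≈ 14.3162 mm.
Diagonal AOV on the new format = 2·arctan(14.3162 / (2 × 5.7834)) = 2·arctan(1.23770) ≈ 102.1270°.

102.13°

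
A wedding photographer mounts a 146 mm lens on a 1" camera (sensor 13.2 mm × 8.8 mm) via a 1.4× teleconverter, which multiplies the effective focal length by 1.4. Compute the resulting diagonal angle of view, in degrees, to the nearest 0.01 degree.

4.44°

Effective focal length f = 146 × 1.4 = 204.4 mm.
Sensor diagonal = √(13.2² + 8.8²) = √251.6800 ≈ 15.8644 mm.
α = 2·arctan(15.864 / (2 × 204.4)) = 2·arctan(0.03881) ≈ 4.4448°.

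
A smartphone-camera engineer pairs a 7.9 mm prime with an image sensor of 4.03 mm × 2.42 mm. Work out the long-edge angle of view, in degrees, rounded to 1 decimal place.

Angle of view α = 2·arctan(w/2f) with w = 4.03 mm and f = 7.9 mm.
w/2f = 0.25506; arctan(0.25506) ≈ 14.3090°, so α ≈ 28.6179°.

28.6°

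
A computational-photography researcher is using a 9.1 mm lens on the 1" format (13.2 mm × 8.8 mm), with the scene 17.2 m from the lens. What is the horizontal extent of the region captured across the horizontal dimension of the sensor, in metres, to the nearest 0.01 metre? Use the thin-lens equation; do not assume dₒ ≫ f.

dₒ: 17.2 m = 17200 mm.
Similar triangles through the lens centre give W/dₒ = w/dᵢ; with 1/f = 1/dₒ + 1/dᵢ this gives W = w·(dₒ − f)/f.
W = 13.2 mm × (17200 − 9.1) / 9.1 = 13.2 × 1889.1099 ≈ 24936.251 mm = 24.9363 m.

24.94 m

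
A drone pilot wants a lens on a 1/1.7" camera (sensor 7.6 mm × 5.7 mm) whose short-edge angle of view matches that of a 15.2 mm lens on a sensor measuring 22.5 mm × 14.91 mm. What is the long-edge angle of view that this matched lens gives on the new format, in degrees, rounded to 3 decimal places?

Equal short-edge AOV ⇒ f₂ = f₁ · 5.7/14.91 = 15.2 × 0.38229 ≈ 5.8109 mm.
Long-edge AOV on the new format = 2·arctan(7.6 / (2 × 5.8109)) = 2·arctan(0.65395) ≈ 66.3651°.

66.365°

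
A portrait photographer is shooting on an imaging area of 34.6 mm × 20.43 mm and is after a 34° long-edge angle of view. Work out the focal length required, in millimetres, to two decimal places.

56.59 mm

From α = 2·arctan(w/2f) we get f = w / (2·tan(α/2)).
With w = 34.6 mm and α/2 = 17°, tan(α/2) ≈ 0.30573, so f ≈ 34.6 / 0.61146 ≈ 56.5858 mm.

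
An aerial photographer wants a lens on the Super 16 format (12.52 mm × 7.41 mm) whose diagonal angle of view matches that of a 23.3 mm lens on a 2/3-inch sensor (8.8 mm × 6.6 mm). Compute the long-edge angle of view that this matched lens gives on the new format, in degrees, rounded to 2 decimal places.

22.97°

Sensor diagonal = √(8.8² + 6.6²) = √121.0000 ≈ 11.0000 mm.
Sensor diagonal = √(12.52² + 7.41²) = √211.6585 ≈ 14.5485 mm.
Equal diagonal AOV ⇒ f₂ = f₁ · 14.5485/11.0000 = 23.3 × 1.32259 ≈ 30.8163 mm.
Long-edge AOV on the new format = 2·arctan(12.52 / (2 × 30.8163)) = 2·arctan(0.20314) ≈ 22.9655°.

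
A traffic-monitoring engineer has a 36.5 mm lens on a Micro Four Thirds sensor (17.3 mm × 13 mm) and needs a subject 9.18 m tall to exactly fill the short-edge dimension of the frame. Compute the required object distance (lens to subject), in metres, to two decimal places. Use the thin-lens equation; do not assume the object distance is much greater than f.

W: 9.18 m = 9180 mm.
Magnification m = h/W = dᵢ/dₒ; combined with 1/f = 1/dₒ + 1/dᵢ this gives dₒ = f·(1 + W/h).
dₒ = 36.5 mm × (1 + 9180/13) = 36.5 × 707.1538 ≈ 25811.115 mm = 25.8111 m.

25.81 m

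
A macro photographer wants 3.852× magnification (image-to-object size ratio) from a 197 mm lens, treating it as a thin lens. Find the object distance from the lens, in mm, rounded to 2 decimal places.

With m = dᵢ/dₒ and 1/f = 1/dₒ + 1/dᵢ, substituting dᵢ = m·dₒ gives 1/f = (1 + 1/m)/dₒ, hence dₒ = f·(1 + 1/m).
dₒ = 197 × (1 + 1/3.852) = 197 × 1.25961 ≈ 248.142 mm.

248.14 mm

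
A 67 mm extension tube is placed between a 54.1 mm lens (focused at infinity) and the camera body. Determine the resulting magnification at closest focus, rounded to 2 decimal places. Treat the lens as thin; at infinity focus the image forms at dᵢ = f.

The tube moves the image plane from f to f + e, so dᵢ = 54.1 + 67 = 121.1 mm. Focus is achieved when 1/f = 1/dₒ + 1/dᵢ, giving dₒ = 1/(1/f − 1/(f+e)).
Magnification m = dᵢ/dₒ = (f+e)·(1/f − 1/(f+e)) = e/f = 67/54.1 ≈ 1.2384.

1.24×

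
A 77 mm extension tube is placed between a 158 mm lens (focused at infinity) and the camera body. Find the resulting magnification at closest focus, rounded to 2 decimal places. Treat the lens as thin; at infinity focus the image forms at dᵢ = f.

The tube moves the image plane from f to f + e, so dᵢ = 158 + 77 = 235 mm. Focus is achieved when 1/f = 1/dₒ + 1/dᵢ, giving dₒ = 1/(1/f − 1/(f+e)).
Magnification m = dᵢ/dₒ = (f+e)·(1/f − 1/(f+e)) = e/f = 77/158 ≈ 0.4873.

0.49×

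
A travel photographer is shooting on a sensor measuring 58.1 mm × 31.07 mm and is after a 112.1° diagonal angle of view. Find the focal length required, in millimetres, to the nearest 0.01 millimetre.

Sensor diagonal = √(58.1² + 31.07²) = √4340.9549 ≈ 65.8859 mm.
From α = 2·arctan(d/2f) we get f = d / (2·tan(α/2)).
With d = 65.8859 mm and α/2 = 56.05°, tan(α/2) ≈ 1.48536, so f ≈ 65.8859 / 2.97071 ≈ 22.1785 mm.

22.18 mm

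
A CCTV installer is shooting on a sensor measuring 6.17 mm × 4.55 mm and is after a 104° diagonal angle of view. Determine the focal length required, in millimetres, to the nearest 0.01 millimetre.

2.99 mm

Sensor diagonal = √(6.17² + 4.55²) = √58.7714 ≈ 7.6663 mm.
From α = 2·arctan(d/2f) we get f = d / (2·tan(α/2)).
With d = 7.6663 mm and α/2 = 52°, tan(α/2) ≈ 1.27994, so f ≈ 7.6663 / 2.55988 ≈ 2.9948 mm.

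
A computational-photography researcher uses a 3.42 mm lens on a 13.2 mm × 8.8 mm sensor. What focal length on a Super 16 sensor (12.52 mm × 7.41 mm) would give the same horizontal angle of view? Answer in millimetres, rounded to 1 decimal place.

Equal angle of view means equal width/f ratio, so f₂ = f₁ · (width₂/width₁) = 3.42 × 12.52/13.2.
f₂ = 3.42 × 0.94848 ≈ 3.244 mm.

3.2 mm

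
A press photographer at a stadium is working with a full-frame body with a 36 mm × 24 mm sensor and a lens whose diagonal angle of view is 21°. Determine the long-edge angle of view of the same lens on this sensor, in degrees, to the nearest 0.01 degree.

Sensor diagonal = √(36² + 24²) = √1872.0000 ≈ 43.2666 mm.
From the diagonal AOV: f = 43.2666 / (2·tan(10.5°)) = 43.2666 / 0.37068 ≈ 116.7229 mm.
Long-edge AOV = 2·arctan(36 / (2 × 116.7229)) = 2·arctan(0.15421) ≈ 17.5332°.

17.53°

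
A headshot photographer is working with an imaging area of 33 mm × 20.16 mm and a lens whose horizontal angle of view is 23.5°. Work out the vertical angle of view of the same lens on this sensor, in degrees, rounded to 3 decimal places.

14.483°

From the horizontal AOV: f = 33 / (2·tan(11.75°)) = 33 / 0.41600 ≈ 79.3268 mm.
Vertical AOV = 2·arctan(20.16 / (2 × 79.3268)) = 2·arctan(0.12707) ≈ 14.4834°.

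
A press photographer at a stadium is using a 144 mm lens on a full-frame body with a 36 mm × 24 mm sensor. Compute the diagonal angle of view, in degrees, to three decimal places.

17.087°

Sensor diagonal = √(36² + 24²) = √1872.0000 ≈ 43.2666 mm.
Angle of view α = 2·arctan(d/2f) with d = 43.2666 mm and f = 144 mm.
d/2f = 0.15023; arctan(0.15023) ≈ 8.5437°, so α ≈ 17.0875°.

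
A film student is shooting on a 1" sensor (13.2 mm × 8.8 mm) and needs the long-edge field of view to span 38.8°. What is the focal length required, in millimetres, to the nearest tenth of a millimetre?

From α = 2·arctan(w/2f) we get f = w / (2·tan(α/2)).
With w = 13.2 mm and α/2 = 19.4°, tan(α/2) ≈ 0.35216, so f ≈ 13.2 / 0.70431 ≈ 18.7417 mm.

18.7 mm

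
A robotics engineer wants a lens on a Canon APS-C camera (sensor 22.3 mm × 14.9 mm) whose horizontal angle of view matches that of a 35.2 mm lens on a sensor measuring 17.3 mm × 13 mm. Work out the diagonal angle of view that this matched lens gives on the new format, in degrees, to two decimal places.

Equal horizontal AOV ⇒ f₂ = f₁ · 22.3/17.3 = 35.2 × 1.28902 ≈ 45.3734 mm.
Sensor diagonal = √(22.3² + 14.9²) = √719.3000 ≈ 26.8198 mm.
Diagonal AOV on the new format = 2·arctan(26.8198 / (2 × 45.3734)) = 2·arctan(0.29554) ≈ 32.9296°.

32.93°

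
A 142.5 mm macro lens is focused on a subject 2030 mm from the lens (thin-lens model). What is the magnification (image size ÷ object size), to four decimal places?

0.0755×

Thin lens: 1/f = 1/dₒ + 1/dᵢ → 1/dᵢ = 1/142.5 − 1/2030 = 0.0065249 mm⁻¹, so dᵢ ≈ 153.2583 mm.
Magnification m = dᵢ/dₒ = 153.2583/2030 ≈ 0.07550.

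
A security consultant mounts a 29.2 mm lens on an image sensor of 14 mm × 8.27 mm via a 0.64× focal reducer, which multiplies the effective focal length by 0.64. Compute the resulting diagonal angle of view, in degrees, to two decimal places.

47.02°

Effective focal length f = 29.2 × 0.64 = 18.688 mm.
Sensor diagonal = √(14² + 8.27²) = √264.3929 ≈ 16.2602 mm.
α = 2·arctan(16.260 / (2 × 18.688)) = 2·arctan(0.43504) ≈ 47.0222°.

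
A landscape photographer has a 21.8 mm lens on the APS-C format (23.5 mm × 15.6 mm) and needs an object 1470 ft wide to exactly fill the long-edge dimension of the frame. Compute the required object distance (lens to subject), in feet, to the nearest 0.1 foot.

1363.7 ft

W: 1470 ft × 304.8 mm/ft = 448055.99 mm.
Magnification m = w/W = dᵢ/dₒ; combined with 1/f = 1/dₒ + 1/dᵢ this gives dₒ = f·(1 + W/w).
dₒ = 21.8 mm × (1 + 448056/23.5) = 21.8 × 19067.2122 ≈ 415665.225 mm = 415665.225/304.8 ft = 1363.73 ft.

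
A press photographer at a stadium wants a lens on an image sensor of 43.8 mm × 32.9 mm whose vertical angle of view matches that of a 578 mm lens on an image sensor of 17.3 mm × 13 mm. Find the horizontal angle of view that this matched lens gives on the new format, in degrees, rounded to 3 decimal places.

Equal vertical AOV ⇒ f₂ = f₁ · 32.9/13 = 578 × 2.53077 ≈ 1462.7846 mm.
Horizontal AOV on the new format = 2·arctan(43.8 / (2 × 1462.7846)) = 2·arctan(0.01497) ≈ 1.7155°.

1.715°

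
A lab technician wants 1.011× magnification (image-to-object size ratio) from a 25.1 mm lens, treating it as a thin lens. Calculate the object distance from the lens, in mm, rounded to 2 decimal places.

With m = dᵢ/dₒ and 1/f = 1/dₒ + 1/dᵢ, substituting dᵢ = m·dₒ gives 1/f = (1 + 1/m)/dₒ, hence dₒ = f·(1 + 1/m).
dₒ = 25.1 × (1 + 1/1.011) = 25.1 × 1.98912 ≈ 49.927 mm.

49.93 mm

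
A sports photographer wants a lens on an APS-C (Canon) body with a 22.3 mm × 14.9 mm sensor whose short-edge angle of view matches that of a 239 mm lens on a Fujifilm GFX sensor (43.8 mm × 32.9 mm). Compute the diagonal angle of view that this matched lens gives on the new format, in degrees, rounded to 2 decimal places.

14.12°

Equal short-edge AOV ⇒ f₂ = f₁ · 14.9/32.9 = 239 × 0.45289 ≈ 108.2401 mm.
Sensor diagonal = √(22.3² + 14.9²) = √719.3000 ≈ 26.8198 mm.
Diagonal AOV on the new format = 2·arctan(26.8198 / (2 × 108.2401)) = 2·arctan(0.12389) ≈ 14.1248°.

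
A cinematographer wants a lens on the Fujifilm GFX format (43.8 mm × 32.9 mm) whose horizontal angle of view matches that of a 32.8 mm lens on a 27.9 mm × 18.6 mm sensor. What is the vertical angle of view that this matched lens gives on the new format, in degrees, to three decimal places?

Equal horizontal AOV ⇒ f₂ = f₁ · 43.8/27.9 = 32.8 × 1.56989 ≈ 51.4925 mm.
Vertical AOV on the new format = 2·arctan(32.9 / (2 × 51.4925)) = 2·arctan(0.31946) ≈ 35.4336°.

35.434°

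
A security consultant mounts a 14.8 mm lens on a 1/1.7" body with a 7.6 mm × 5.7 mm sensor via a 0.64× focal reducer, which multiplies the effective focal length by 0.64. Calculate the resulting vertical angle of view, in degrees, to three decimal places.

33.492°

Effective focal length f = 14.8 × 0.64 = 9.472 mm.
α = 2·arctan(5.7 / (2 × 9.472)) = 2·arctan(0.30089) ≈ 33.4917°.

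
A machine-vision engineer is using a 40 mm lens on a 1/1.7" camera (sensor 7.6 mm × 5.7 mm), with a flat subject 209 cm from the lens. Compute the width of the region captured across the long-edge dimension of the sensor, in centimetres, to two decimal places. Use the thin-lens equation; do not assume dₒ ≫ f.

38.95 cm

dₒ: 209 cm = 2090 mm.
Similar triangles through the lens centre give W/dₒ = w/dᵢ; with 1/f = 1/dₒ + 1/dᵢ this gives W = w·(dₒ − f)/f.
W = 7.6 mm × (2090 − 40) / 40 = 7.6 × 51.2500 ≈ 389.500 mm = 38.95 cm.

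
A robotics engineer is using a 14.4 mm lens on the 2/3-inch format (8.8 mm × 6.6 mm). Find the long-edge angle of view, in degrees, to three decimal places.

33.982°

Angle of view α = 2·arctan(w/2f) with w = 8.8 mm and f = 14.4 mm.
w/2f = 0.30556; arctan(0.30556) ≈ 16.9908°, so α ≈ 33.9816°.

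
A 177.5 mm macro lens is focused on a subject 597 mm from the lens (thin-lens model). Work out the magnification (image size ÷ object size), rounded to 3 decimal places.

0.423×

Thin lens: 1/f = 1/dₒ + 1/dᵢ → 1/dᵢ = 1/177.5 − 1/597 = 0.0039588 mm⁻¹, so dᵢ ≈ 252.6043 mm.
Magnification m = dᵢ/dₒ = 252.6043/597 ≈ 0.42312.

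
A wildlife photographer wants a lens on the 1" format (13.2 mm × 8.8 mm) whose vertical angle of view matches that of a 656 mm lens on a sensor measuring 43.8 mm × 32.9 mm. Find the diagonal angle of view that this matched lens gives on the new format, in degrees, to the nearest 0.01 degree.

5.18°

Equal vertical AOV ⇒ f₂ = f₁ · 8.8/32.9 = 656 × 0.26748 ≈ 175.4650 mm.
Sensor diagonal = √(13.2² + 8.8²) = √251.6800 ≈ 15.8644 mm.
Diagonal AOV on the new format = 2·arctan(15.8644 / (2 × 175.4650)) = 2·arctan(0.04521) ≈ 5.1768°.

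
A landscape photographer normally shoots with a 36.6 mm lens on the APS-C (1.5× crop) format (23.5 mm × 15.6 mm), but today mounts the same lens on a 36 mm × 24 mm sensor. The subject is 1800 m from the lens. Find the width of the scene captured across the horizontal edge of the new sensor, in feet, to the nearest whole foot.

The focal length stays 36.6 mm; the relevant sensor dimension is now w = 36 mm. Object distance dₒ = 1800 m = 1.8e+06 mm.
Thin-lens field width W = w·(dₒ − f)/f = 36 × (1.8e+06 − 36.6)/36.6 ≈ 1770455.803 mm = 1770455.803/304.8 ft = 5808.58 ft.

5809 ft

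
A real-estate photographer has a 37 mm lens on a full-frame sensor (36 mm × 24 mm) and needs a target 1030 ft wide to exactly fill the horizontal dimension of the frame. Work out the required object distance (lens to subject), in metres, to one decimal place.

322.7 m

W: 1030 ft × 304.8 mm/ft = 313943.99 mm.
Magnification m = w/W = dᵢ/dₒ; combined with 1/f = 1/dₒ + 1/dᵢ this gives dₒ = f·(1 + W/w).
dₒ = 37 mm × (1 + 313944/36) = 37 × 8721.6664 ≈ 322701.656 mm = 322.702 m.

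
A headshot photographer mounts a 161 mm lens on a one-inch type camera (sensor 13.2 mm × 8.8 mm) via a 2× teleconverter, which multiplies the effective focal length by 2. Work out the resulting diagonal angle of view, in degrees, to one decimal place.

Effective focal length f = 161 × 2 = 322 mm.
Sensor diagonal = √(13.2² + 8.8²) = √251.6800 ≈ 15.8644 mm.
α = 2·arctan(15.864 / (2 × 322)) = 2·arctan(0.02463) ≈ 2.8223°.

2.8°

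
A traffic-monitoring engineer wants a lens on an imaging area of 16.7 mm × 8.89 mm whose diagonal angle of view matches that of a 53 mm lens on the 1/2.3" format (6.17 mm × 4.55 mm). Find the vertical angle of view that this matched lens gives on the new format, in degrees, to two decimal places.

Sensor diagonal = √(6.17² + 4.55²) = √58.7714 ≈ 7.6663 mm.
Sensor diagonal = √(16.7² + 8.89²) = √357.9221 ≈ 18.9188 mm.
Equal diagonal AOV ⇒ f₂ = f₁ · 18.9188/7.6663 = 53 × 2.46781 ≈ 130.7938 mm.
Vertical AOV on the new format = 2·arctan(8.89 / (2 × 130.7938)) = 2·arctan(0.03398) ≈ 3.8929°.

3.89°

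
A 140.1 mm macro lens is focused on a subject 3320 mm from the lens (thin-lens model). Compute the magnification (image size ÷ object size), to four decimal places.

Thin lens: 1/f = 1/dₒ + 1/dᵢ → 1/dᵢ = 1/140.1 − 1/3320 = 0.0068366 mm⁻¹, so dᵢ ≈ 146.2725 mm.
Magnification m = dᵢ/dₒ = 146.2725/3320 ≈ 0.04406.

0.0441×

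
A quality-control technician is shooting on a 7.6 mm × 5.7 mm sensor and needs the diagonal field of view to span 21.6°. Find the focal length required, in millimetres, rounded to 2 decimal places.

24.90 mm

Sensor diagonal = √(7.6² + 5.7²) = √90.2500 ≈ 9.5000 mm.
From α = 2·arctan(d/2f) we get f = d / (2·tan(α/2)).
With d = 9.5000 mm and α/2 = 10.8°, tan(α/2) ≈ 0.19076, so f ≈ 9.5000 / 0.38152 ≈ 24.9004 mm.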